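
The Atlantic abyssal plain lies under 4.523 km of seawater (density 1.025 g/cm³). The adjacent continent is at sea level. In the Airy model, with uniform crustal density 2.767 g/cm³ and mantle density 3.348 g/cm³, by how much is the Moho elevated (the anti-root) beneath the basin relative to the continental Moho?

Equating mass per unit area of the two columns: replacing crust with seawater at the top is compensated by replacing crust with mantle at the base: d (ρ_c − ρ_w) = a (ρ_m − ρ_c).
a = d (ρ_c − ρ_w)/(ρ_m − ρ_c) = 4.523 km × 1.742/0.581 = 13.6 km.

13.6 km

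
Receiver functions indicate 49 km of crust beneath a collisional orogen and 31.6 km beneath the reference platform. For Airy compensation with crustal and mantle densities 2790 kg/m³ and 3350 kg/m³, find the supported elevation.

Excess crust Δ = 49 km − 31.6 km = 17.4 km, split between elevation h and root r with h + r = Δ.
Airy balance ρ_c h = (ρ_m − ρ_c) r gives r = h ρ_c/(ρ_m − ρ_c), so h (1 + ρ_c/(ρ_m − ρ_c)) = Δ, i.e. h = Δ (ρ_m − ρ_c)/ρ_m.
h = 17.4 km × 560/3350 = 2.91 km.

2.91 km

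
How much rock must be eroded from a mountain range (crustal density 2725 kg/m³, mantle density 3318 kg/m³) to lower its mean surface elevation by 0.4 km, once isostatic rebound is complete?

Net drop Δ = e − u = e − e ρ_c/ρ_m = e (ρ_m − ρ_c)/ρ_m.
e = Δ ρ_m/(ρ_m − ρ_c) = 0.4 km × 3318/593 = 2.24 km.

2.24 km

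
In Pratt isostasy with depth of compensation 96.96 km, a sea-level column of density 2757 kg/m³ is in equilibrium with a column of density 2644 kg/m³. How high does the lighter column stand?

4.14 km

ρ_ref D = ρ (D + h) → h = D (ρ_ref − ρ)/ρ.
h = 96.96 km × (2757 − 2644)/2644 = 4.14 km.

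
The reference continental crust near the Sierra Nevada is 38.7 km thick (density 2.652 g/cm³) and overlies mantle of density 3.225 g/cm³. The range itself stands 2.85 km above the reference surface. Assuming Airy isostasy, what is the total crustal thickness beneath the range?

54.7 km

Root depth r = h ρ_c / (ρ_m − ρ_c) = 2.85 km × 2.652 / 0.573 = 13.19 km.
Total thickness = T + h + r = 38.7 km + 2.85 km + 13.19 km = 54.7 km.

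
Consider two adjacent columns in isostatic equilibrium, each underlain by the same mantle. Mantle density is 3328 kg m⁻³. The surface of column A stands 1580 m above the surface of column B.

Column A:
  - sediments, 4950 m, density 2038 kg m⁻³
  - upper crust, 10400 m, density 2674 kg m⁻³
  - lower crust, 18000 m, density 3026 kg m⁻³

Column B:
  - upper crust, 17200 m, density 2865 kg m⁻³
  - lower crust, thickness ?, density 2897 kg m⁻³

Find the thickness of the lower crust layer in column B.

12500 m

Take the compensation level at the base of the deeper column (depth z_c below the surface of column A) and equate Σ ρ_i t_i down to z_c; mantle fills any gap and the z_c terms cancel.
Column A: 4950×2038 + 10400×2674 + 18000×3026 + (z_c − 33350)×3328
Column B: 1580×0 + 17200×2865 + x×2897 + (z_c − 1580 − 17200 − x)×3328
The z_c×3328 term appears on both sides and cancels. Collect the known terms of each column as K = Σ(ρt)_known − 3328 × (depth of known layers): K_A = 92365700 − 3328×33350 = −18623100; K_B = 49278000 − 3328×(1580 + 17200) = −13221840.
Balance: K_A = K_B − x×(3328 − 2897), so x = (K_B − K_A)/(3328 − 2897) = 5401260/431 = 12500 m.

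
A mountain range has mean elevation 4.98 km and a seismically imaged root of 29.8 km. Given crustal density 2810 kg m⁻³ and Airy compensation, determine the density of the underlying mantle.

3280 kg m⁻³

Airy balance: ρ_c h = (ρ_m − ρ_c) r → ρ_m = ρ_c (1 + h/r).
ρ_m = 2810 × (1 + 4.98 km/29.8 km) = 3280 kg m⁻³.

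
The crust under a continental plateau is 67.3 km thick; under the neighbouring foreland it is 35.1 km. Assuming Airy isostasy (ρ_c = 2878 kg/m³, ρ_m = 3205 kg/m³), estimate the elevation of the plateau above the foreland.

3.29 km

Excess crust Δ = 67.3 km − 35.1 km = 32.2 km, split between elevation h and root r with h + r = Δ.
Airy balance ρ_c h = (ρ_m − ρ_c) r gives r = h ρ_c/(ρ_m − ρ_c), so h (1 + ρ_c/(ρ_m − ρ_c)) = Δ, i.e. h = Δ (ρ_m − ρ_c)/ρ_m.
h = 32.2 km × 327/3205 = 3.29 km.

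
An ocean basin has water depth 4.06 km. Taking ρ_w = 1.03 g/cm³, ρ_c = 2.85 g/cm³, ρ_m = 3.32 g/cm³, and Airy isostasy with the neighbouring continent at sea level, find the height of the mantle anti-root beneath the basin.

15.7 km

For local isostatic compensation: replacing crust with seawater at the top is compensated by replacing crust with mantle at the base: d (ρ_c − ρ_w) = a (ρ_m − ρ_c).
a = d (ρ_c − ρ_w)/(ρ_m − ρ_c) = 4.06 km × 1.82/0.47 = 15.7 km.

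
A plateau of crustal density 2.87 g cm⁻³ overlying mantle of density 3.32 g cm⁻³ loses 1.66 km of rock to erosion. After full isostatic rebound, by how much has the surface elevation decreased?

Rebound u = e ρ_c/ρ_m = 1.66 km × 2.87/3.32 = 1.435 km.
Net surface drop = e − u = 1.66 km − 1.435 km = e (ρ_m − ρ_c)/ρ_m = 0.225 km.

0.225 km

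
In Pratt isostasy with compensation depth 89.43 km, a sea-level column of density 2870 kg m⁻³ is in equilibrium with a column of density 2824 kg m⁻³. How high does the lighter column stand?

1.46 km

ρ_ref D = ρ (D + h) → h = D (ρ_ref − ρ)/ρ.
h = 89.43 km × (2870 − 2824)/2824 = 1.46 km.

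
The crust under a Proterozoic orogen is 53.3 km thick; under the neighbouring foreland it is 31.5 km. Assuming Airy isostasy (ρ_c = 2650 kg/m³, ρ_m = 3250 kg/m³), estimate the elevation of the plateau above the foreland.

4.02 km

Excess crust Δ = 53.3 km − 31.5 km = 21.8 km, split between elevation h and root r with h + r = Δ.
Airy balance ρ_c h = (ρ_m − ρ_c) r gives r = h ρ_c/(ρ_m − ρ_c), so h (1 + ρ_c/(ρ_m − ρ_c)) = Δ, i.e. h = Δ (ρ_m − ρ_c)/ρ_m.
h = 21.8 km × 600/3250 = 4.02 km.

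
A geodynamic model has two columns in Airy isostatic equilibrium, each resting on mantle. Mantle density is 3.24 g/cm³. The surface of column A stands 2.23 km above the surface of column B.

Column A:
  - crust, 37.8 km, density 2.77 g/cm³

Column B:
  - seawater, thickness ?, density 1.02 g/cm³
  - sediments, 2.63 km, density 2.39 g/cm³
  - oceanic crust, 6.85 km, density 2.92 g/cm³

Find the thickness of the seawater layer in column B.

Take the compensation level at the base of the deeper column (depth z_c below the surface of column A) and equate Σ ρ_i t_i down to z_c; mantle fills any gap and the z_c terms cancel.
Column A: 37.8×2.77 + (z_c − 37.8)×3.24
Column B: 2.23×0 + x×1.02 + 2.63×2.39 + 6.85×2.92 + (z_c − 2.23 − 9.48 − x)×3.24
The z_c×3.24 term appears on both sides and cancels. Collect the known terms of each column as K = Σ(ρt)_known − 3.24 × (depth of known layers): K_A = 104.706 − 3.24×37.8 = −17.766; K_B = 26.2877 − 3.24×(2.23 + 9.48) = −11.6527.
Balance: K_A = K_B − x×(3.24 − 1.02), so x = (K_B − K_A)/(3.24 − 1.02) = 6.1133/2.22 = 2.75 km.

2.75 km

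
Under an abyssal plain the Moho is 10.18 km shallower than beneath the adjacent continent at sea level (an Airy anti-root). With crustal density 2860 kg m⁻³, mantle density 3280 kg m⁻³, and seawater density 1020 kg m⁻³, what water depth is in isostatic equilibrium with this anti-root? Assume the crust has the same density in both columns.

2.32 km

Replacing a thickness d of crust by seawater at the top must be balanced by replacing crust with mantle at the base: d (ρ_c − ρ_w) = a (ρ_m − ρ_c).
d = a (ρ_m − ρ_c)/(ρ_c − ρ_w) = 10.18 km × 420/1840 = 2.32 km.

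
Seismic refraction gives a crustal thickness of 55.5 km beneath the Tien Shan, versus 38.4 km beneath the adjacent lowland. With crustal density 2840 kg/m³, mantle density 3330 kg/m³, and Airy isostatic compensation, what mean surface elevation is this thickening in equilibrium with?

2.52 km

Excess crust Δ = 55.5 km − 38.4 km = 17.1 km, split between elevation h and root r with h + r = Δ.
Airy balance ρ_c h = (ρ_m − ρ_c) r gives r = h ρ_c/(ρ_m − ρ_c), so h (1 + ρ_c/(ρ_m − ρ_c)) = Δ, i.e. h = Δ (ρ_m − ρ_c)/ρ_m.
h = 17.1 km × 490/3330 = 2.52 km.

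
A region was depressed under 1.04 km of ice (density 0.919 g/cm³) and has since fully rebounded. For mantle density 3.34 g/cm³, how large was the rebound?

0.286 km

Removing the load lets mantle flow back in; uplift u satisfies ρ_ice t = ρ_m u.
u = t ρ_ice/ρ_m = 1.04 km × 0.919/3.34 = 0.286 km.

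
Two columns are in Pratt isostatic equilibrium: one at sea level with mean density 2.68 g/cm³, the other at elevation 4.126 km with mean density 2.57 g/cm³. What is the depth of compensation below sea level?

ρ_ref D = ρ (D + h) → D (ρ_ref − ρ) = ρ h.
D = ρ h/(ρ_ref − ρ) = 2.57 × 4.126 km/(2.68 − 2.57) = 96.4 km.

96.4 km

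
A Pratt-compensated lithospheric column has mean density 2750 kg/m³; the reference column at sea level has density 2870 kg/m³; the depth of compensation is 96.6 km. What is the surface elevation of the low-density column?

ρ_ref D = ρ (D + h) → h = D (ρ_ref − ρ)/ρ.
h = 96.6 km × (2870 − 2750)/2750 = 4.22 km.

4.22 km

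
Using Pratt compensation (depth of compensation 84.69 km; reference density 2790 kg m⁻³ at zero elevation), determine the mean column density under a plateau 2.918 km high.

Pratt balance: ρ_ref D = ρ (D + h).
ρ = ρ_ref D/(D + h) = 2790 × 84.69 km/(84.69 km + 2.918 km) = 2700 kg m⁻³.

2700 kg m⁻³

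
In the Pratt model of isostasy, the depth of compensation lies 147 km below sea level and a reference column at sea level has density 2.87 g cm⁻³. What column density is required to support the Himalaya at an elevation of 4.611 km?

2.78 g cm⁻³

Pratt balance: ρ_ref D = ρ (D + h).
ρ = ρ_ref D/(D + h) = 2.87 × 147 km/(147 km + 4.611 km) = 2.78 g cm⁻³.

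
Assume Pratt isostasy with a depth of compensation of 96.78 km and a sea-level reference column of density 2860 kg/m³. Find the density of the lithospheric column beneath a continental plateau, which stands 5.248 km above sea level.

2710 kg/m³

Pratt balance: ρ_ref D = ρ (D + h).
ρ = ρ_ref D/(D + h) = 2860 × 96.78 km/(96.78 km + 5.248 km) = 2710 kg/m³.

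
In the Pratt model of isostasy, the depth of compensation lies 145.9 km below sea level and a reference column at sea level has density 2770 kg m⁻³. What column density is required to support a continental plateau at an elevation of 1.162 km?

Pratt balance: ρ_ref D = ρ (D + h).
ρ = ρ_ref D/(D + h) = 2770 × 145.9 km/(145.9 km + 1.162 km) = 2750 kg m⁻³.

2750 kg m⁻³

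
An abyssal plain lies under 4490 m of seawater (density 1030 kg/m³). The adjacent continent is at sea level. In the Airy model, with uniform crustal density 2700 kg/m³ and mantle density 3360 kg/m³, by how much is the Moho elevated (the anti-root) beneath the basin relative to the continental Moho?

11400 m

Balancing pressure at the compensation depth: replacing crust with seawater at the top is compensated by replacing crust with mantle at the base: d (ρ_c − ρ_w) = a (ρ_m − ρ_c).
a = d (ρ_c − ρ_w)/(ρ_m − ρ_c) = 4490 m × 1670/660 = 11400 m.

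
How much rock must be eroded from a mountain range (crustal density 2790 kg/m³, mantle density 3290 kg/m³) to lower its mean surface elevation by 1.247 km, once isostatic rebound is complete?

Net drop Δ = e − u = e − e ρ_c/ρ_m = e (ρ_m − ρ_c)/ρ_m.
e = Δ ρ_m/(ρ_m − ρ_c) = 1.247 km × 3290/500 = 8.21 km.

8.21 km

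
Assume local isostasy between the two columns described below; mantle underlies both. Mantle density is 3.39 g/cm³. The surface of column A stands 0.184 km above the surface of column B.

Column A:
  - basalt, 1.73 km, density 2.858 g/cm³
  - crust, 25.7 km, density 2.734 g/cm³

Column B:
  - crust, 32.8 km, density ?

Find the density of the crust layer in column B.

Take the compensation level at the base of the deeper column (depth z_c below the surface of column A) and equate Σ ρ_i t_i down to z_c; mantle fills any gap and the z_c terms cancel.
Column A: 1.73×2.858 + 25.7×2.734 + (z_c − 27.43)×3.39
Column B: 0.184×0 + 32.8×ρ + (z_c − 0.184 − 32.8)×3.39
The z_c×3.39 term appears on both sides and cancels. Collect the known terms of each column as K = Σ(ρt)_known − 3.39 × (depth of known layers): K_A = 75.20814 − 3.39×27.43 = −17.77956; K_B = 0 − 3.39×(0.184 + 32.8) = −111.81576.
Balance: K_A = K_B + 32.8×ρ, so ρ = (K_A − K_B)/32.8 = 94.0362/32.8 = 2.87 g/cm³.

2.87 g/cm³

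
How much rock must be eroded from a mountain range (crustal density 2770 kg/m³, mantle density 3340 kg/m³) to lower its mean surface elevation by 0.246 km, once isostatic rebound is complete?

1.44 km

Net drop Δ = e − u = e − e ρ_c/ρ_m = e (ρ_m − ρ_c)/ρ_m.
e = Δ ρ_m/(ρ_m − ρ_c) = 0.246 km × 3340/570 = 1.44 km.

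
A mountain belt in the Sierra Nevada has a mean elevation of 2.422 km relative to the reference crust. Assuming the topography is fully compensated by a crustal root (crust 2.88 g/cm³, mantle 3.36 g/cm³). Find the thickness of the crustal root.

By Archimedes' principle applied to the lithosphere: the weight of the topography is balanced by the buoyancy of the root, ρ_c h = (ρ_m − ρ_c) r.
r = h · ρ_c / (ρ_m − ρ_c) = 2.422 km × 2.88 / (3.36 − 2.88) = 14.5 km.

14.5 km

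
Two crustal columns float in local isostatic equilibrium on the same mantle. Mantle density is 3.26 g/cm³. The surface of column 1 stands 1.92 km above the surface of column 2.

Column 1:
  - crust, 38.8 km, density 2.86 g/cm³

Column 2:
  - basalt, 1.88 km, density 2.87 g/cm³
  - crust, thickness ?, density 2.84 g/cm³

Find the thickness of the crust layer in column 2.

Take the compensation level at the base of the deeper column (depth z_c below the surface of column 1) and equate Σ ρ_i t_i down to z_c; mantle fills any gap and the z_c terms cancel.
Column 1: 38.8×2.86 + (z_c − 38.8)×3.26
Column 2: 1.92×0 + 1.88×2.87 + x×2.84 + (z_c − 1.92 − 1.88 − x)×3.26
The z_c×3.26 term appears on both sides and cancels. Collect the known terms of each column as K = Σ(ρt)_known − 3.26 × (depth of known layers): K_1 = 110.968 − 3.26×38.8 = −15.52; K_2 = 5.3956 − 3.26×(1.92 + 1.88) = −6.9924.
Balance: K_1 = K_2 − x×(3.26 − 2.84), so x = (K_2 − K_1)/(3.26 − 2.84) = 8.5276/0.42 = 20.3 km.

20.3 km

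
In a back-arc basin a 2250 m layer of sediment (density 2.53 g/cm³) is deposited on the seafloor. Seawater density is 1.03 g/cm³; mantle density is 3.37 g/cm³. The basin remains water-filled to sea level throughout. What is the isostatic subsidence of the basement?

Submarine loading: the sediment displaces seawater, and the subsidence is in turn flooded, so s (ρ_m − ρ_w) = t (ρ_sed − ρ_w).
s = 2250 m × (2.53 − 1.03) / (3.37 − 1.03) = 1440 m.

1440 m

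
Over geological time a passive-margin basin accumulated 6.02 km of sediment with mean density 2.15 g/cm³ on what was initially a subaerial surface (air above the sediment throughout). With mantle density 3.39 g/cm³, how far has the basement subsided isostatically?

Subaerial load: s = t ρ_sed / ρ_m = 6.02 km × 2.15/3.39 = 3.82 km.

3.82 km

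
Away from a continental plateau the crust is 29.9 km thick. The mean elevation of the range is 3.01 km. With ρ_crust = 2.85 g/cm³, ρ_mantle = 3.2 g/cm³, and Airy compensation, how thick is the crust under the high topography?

57.4 km

Root depth r = h ρ_c / (ρ_m − ρ_c) = 3.01 km × 2.85 / 0.35 = 24.51 km.
Total thickness = T + h + r = 29.9 km + 3.01 km + 24.51 km = 57.4 km.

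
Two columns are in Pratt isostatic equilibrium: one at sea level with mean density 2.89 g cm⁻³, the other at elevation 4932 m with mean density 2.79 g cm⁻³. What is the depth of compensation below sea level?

ρ_ref D = ρ (D + h) → D (ρ_ref − ρ) = ρ h.
D = ρ h/(ρ_ref − ρ) = 2.79 × 4932 m/(2.89 − 2.79) = 138000 m.

138000 m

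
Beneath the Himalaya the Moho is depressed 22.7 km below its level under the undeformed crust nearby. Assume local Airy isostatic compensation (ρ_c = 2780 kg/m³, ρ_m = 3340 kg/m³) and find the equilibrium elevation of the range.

By Archimedes' principle applied to the lithosphere: ρ_c h = (ρ_m − ρ_c) r.
h = r (ρ_m − ρ_c) / ρ_c = 22.7 km × (3340 − 2780) / 2780 = 4.57 km.

4.57 km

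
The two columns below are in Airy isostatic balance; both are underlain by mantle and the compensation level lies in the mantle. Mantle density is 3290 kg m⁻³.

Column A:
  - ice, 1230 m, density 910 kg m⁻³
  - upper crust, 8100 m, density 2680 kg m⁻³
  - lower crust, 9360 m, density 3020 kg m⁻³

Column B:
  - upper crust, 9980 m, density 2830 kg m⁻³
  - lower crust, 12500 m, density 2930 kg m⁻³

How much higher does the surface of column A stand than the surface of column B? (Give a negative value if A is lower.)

For any compensation level in the mantle, the mantle terms cancel and isostasy reduces to e = (Σt_A − Σt_B) − (Σ(ρt)_A − Σ(ρt)_B) / ρ_m.
Σt_A = 18690 m; Σt_B = 22480 m; Σ(ρt)_A = 51094500; Σ(ρt)_B = 64868400 (in m·kg m⁻³).
e = (18690 − 22480) − (51094500 − 64868400) / 3290 = 397 m.

397 m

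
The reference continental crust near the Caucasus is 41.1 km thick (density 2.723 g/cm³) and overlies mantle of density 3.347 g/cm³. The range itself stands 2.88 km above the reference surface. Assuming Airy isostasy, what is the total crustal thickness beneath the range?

Root depth r = h ρ_c / (ρ_m − ρ_c) = 2.88 km × 2.723 / 0.624 = 12.57 km.
Total thickness = T + h + r = 41.1 km + 2.88 km + 12.57 km = 56.5 km.

56.5 km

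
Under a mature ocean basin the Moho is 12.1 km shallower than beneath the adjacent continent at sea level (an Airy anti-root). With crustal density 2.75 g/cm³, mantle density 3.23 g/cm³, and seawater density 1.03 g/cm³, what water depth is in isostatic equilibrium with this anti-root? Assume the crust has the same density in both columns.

Replacing a thickness d of crust by seawater at the top must be balanced by replacing crust with mantle at the base: d (ρ_c − ρ_w) = a (ρ_m − ρ_c).
d = a (ρ_m − ρ_c)/(ρ_c − ρ_w) = 12.1 km × 0.48/1.72 = 3.38 km.

3.38 km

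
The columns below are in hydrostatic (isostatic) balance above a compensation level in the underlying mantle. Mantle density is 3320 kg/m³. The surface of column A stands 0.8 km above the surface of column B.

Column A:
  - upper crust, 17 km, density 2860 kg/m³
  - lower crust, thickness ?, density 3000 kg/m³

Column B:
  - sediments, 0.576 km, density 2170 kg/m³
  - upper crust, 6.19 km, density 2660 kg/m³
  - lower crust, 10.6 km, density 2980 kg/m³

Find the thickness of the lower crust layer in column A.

Take the compensation level at the base of the deeper column (depth z_c below the surface of column A) and equate Σ ρ_i t_i down to z_c; mantle fills any gap and the z_c terms cancel.
Column A: 17×2860 + x×3000 + (z_c − 17 − x)×3320
Column B: 0.8×0 + 0.576×2170 + 6.19×2660 + 10.6×2980 + (z_c − 0.8 − 17.366)×3320
The z_c×3320 term appears on both sides and cancels. Collect the known terms of each column as K = Σ(ρt)_known − 3320 × (depth of known layers): K_A = 48620 − 3320×17 = −7820; K_B = 49303.32 − 3320×(0.8 + 17.366) = −11007.8.
Balance: K_A − x×(3320 − 3000) = K_B, so x = (K_A − K_B)/(3320 − 3000) = 3187.8/320 = 9.96 km.

9.96 km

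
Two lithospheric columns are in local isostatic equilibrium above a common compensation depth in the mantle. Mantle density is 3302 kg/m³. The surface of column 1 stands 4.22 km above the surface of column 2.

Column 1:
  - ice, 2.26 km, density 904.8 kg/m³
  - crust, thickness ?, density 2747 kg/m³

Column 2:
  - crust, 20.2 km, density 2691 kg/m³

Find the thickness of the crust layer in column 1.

37.6 km

Take the compensation level at the base of the deeper column (depth z_c below the surface of column 1) and equate Σ ρ_i t_i down to z_c; mantle fills any gap and the z_c terms cancel.
Column 1: 2.26×904.8 + x×2747 + (z_c − 2.26 − x)×3302
Column 2: 4.22×0 + 20.2×2691 + (z_c − 4.22 − 20.2)×3302
The z_c×3302 term appears on both sides and cancels. Collect the known terms of each column as K = Σ(ρt)_known − 3302 × (depth of known layers): K_1 = 2044.848 − 3302×2.26 = −5417.672; K_2 = 54358.2 − 3302×(4.22 + 20.2) = −26276.64.
Balance: K_1 − x×(3302 − 2747) = K_2, so x = (K_1 − K_2)/(3302 − 2747) = 20859/555 = 37.6 km.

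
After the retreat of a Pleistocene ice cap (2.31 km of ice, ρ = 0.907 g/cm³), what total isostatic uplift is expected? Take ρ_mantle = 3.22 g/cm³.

0.651 km

Removing the load lets mantle flow back in; uplift u satisfies ρ_ice t = ρ_m u.
u = t ρ_ice/ρ_m = 2.31 km × 0.907/3.22 = 0.651 km.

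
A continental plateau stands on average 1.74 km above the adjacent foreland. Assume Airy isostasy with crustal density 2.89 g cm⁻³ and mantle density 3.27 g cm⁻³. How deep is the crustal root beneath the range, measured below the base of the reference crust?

13.2 km

In Airy isostatic equilibrium: the weight of the topography is balanced by the buoyancy of the root, ρ_c h = (ρ_m − ρ_c) r.
r = h · ρ_c / (ρ_m − ρ_c) = 1.74 km × 2.89 / (3.27 − 2.89) = 13.2 km.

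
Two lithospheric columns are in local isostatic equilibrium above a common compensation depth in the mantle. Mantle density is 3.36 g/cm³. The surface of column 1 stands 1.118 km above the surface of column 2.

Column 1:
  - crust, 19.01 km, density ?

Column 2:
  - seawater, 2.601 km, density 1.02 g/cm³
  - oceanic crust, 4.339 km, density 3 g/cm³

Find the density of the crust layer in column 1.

Take the compensation level at the base of the deeper column (depth z_c below the surface of column 1) and equate Σ ρ_i t_i down to z_c; mantle fills any gap and the z_c terms cancel.
Column 1: 19.01×ρ + (z_c − 19.01)×3.36
Column 2: 1.118×0 + 2.601×1.02 + 4.339×3 + (z_c − 1.118 − 6.94)×3.36
The z_c×3.36 term appears on both sides and cancels. Collect the known terms of each column as K = Σ(ρt)_known − 3.36 × (depth of known layers): K_1 = 0 − 3.36×19.01 = −63.8736; K_2 = 15.67002 − 3.36×(1.118 + 6.94) = −11.40486.
Balance: K_1 + 19.01×ρ = K_2, so ρ = (K_2 − K_1)/19.01 = 52.4687/19.01 = 2.76 g/cm³.

2.76 g/cm³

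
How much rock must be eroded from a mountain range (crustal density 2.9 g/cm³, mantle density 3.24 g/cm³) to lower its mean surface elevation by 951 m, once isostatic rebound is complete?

9060 m

Net drop Δ = e − u = e − e ρ_c/ρ_m = e (ρ_m − ρ_c)/ρ_m.
e = Δ ρ_m/(ρ_m − ρ_c) = 951 m × 3.24/0.34 = 9060 m.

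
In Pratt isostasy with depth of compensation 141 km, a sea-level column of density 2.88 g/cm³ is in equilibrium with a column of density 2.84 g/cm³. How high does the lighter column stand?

ρ_ref D = ρ (D + h) → h = D (ρ_ref − ρ)/ρ.
h = 141 km × (2.88 − 2.84)/2.84 = 1.99 km.

1.99 km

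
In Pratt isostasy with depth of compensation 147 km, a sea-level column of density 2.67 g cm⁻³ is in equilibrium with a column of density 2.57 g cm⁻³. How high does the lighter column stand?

ρ_ref D = ρ (D + h) → h = D (ρ_ref − ρ)/ρ.
h = 147 km × (2.67 − 2.57)/2.57 = 5.72 km.

5.72 km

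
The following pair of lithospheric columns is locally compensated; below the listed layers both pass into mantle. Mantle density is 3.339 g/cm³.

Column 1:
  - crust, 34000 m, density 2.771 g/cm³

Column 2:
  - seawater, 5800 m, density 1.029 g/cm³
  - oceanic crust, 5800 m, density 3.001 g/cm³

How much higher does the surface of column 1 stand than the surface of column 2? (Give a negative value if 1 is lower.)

For any compensation level in the mantle, the mantle terms cancel and isostasy reduces to e = (Σt_1 − Σt_2) − (Σ(ρt)_1 − Σ(ρt)_2) / ρ_m.
Σt_1 = 34000 m; Σt_2 = 11600 m; Σ(ρt)_1 = 94214; Σ(ρt)_2 = 23374 (in m·g/cm³).
e = (34000 − 11600) − (94214 − 23374) / 3.339 = 1180 m.

1180 m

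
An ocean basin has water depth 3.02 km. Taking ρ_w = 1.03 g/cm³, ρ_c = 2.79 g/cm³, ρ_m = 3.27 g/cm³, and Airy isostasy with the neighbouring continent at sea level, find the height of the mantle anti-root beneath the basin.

11.1 km

For local isostatic compensation: replacing crust with seawater at the top is compensated by replacing crust with mantle at the base: d (ρ_c − ρ_w) = a (ρ_m − ρ_c).
a = d (ρ_c − ρ_w)/(ρ_m − ρ_c) = 3.02 km × 1.76/0.48 = 11.1 km.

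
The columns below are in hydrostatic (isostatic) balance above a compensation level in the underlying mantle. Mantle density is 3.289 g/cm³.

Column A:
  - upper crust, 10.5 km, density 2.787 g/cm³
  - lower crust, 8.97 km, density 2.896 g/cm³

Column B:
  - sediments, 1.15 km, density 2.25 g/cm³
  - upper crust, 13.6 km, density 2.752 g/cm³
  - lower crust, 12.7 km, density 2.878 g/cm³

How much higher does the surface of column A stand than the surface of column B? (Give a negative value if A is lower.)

−1.5 km

For any compensation level in the mantle, the mantle terms cancel and isostasy reduces to e = (Σt_A − Σt_B) − (Σ(ρt)_A − Σ(ρt)_B) / ρ_m.
Σt_A = 19.47 km; Σt_B = 27.45 km; Σ(ρt)_A = 55.24062; Σ(ρt)_B = 76.5653 (in km·g/cm³).
e = (19.47 − 27.45) − (55.24062 − 76.5653) / 3.289 = −1.5 km.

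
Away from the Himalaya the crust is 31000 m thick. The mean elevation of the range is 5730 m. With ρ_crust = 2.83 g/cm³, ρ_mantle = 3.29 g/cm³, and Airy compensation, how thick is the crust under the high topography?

Root depth r = h ρ_c / (ρ_m − ρ_c) = 5730 m × 2.83 / 0.46 = 35250 m.
Total thickness = T + h + r = 31000 m + 5730 m + 35250 m = 72000 m.

72000 m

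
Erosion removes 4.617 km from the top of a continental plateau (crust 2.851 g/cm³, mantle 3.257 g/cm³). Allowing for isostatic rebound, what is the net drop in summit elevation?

0.576 km

Rebound u = e ρ_c/ρ_m = 4.617 km × 2.851/3.257 = 4.041 km.
Net surface drop = e − u = 4.617 km − 4.041 km = e (ρ_m − ρ_c)/ρ_m = 0.576 km.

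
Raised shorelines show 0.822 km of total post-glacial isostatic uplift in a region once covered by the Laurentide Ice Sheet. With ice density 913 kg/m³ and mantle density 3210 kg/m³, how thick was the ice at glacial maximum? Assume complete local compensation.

2.89 km

u = t ρ_ice/ρ_m → t = u ρ_m/ρ_ice = 0.822 km × 3210/913 = 2.89 km.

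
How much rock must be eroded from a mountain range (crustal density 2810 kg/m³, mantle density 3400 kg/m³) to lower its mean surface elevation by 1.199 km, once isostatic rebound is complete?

6.91 km

Net drop Δ = e − u = e − e ρ_c/ρ_m = e (ρ_m − ρ_c)/ρ_m.
e = Δ ρ_m/(ρ_m − ρ_c) = 1.199 km × 3400/590 = 6.91 km.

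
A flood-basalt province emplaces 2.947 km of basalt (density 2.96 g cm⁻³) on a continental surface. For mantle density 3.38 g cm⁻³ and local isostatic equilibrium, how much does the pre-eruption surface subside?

2.58 km

Subaerial loading: s = t ρ_load / ρ_m.
s = 2.947 km × 2.96/3.38 = 2.58 km.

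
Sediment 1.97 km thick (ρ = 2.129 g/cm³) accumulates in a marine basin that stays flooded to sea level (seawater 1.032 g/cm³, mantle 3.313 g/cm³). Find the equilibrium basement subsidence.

0.947 km

Submarine loading: the sediment displaces seawater, and the subsidence is in turn flooded, so s (ρ_m − ρ_w) = t (ρ_sed − ρ_w).
s = 1.97 km × (2.129 − 1.032) / (3.313 − 1.032) = 0.947 km.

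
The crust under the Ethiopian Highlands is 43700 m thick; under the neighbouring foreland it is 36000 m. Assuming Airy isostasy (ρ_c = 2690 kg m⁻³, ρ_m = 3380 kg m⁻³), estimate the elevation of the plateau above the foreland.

Excess crust Δ = 43700 m − 36000 m = 7700 m, split between elevation h and root r with h + r = Δ.
Airy balance ρ_c h = (ρ_m − ρ_c) r gives r = h ρ_c/(ρ_m − ρ_c), so h (1 + ρ_c/(ρ_m − ρ_c)) = Δ, i.e. h = Δ (ρ_m − ρ_c)/ρ_m.
h = 7700 m × 690/3380 = 1570 m.

1570 m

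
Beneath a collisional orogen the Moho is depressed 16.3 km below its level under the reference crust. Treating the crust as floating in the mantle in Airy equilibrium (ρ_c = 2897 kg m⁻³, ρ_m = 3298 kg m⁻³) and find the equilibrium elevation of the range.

For local isostatic compensation: ρ_c h = (ρ_m − ρ_c) r.
h = r (ρ_m − ρ_c) / ρ_c = 16.3 km × (3298 − 2897) / 2897 = 2.26 km.

2.26 km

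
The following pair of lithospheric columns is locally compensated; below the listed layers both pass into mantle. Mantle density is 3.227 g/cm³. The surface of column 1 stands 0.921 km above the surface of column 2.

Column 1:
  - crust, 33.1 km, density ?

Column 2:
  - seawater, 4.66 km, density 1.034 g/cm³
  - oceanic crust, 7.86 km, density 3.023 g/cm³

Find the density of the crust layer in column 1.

2.78 g/cm³

Take the compensation level at the base of the deeper column (depth z_c below the surface of column 1) and equate Σ ρ_i t_i down to z_c; mantle fills any gap and the z_c terms cancel.
Column 1: 33.1×ρ + (z_c − 33.1)×3.227
Column 2: 0.921×0 + 4.66×1.034 + 7.86×3.023 + (z_c − 0.921 − 12.52)×3.227
The z_c×3.227 term appears on both sides and cancels. Collect the known terms of each column as K = Σ(ρt)_known − 3.227 × (depth of known layers): K_1 = 0 − 3.227×33.1 = −106.8137; K_2 = 28.57922 − 3.227×(0.921 + 12.52) = −14.794887.
Balance: K_1 + 33.1×ρ = K_2, so ρ = (K_2 − K_1)/33.1 = 92.0188/33.1 = 2.78 g/cm³.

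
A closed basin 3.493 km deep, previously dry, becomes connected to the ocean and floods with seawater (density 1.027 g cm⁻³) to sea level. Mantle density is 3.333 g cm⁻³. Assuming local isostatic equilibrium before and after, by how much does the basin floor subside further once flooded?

1.56 km

After flooding the water column is d + s deep. Its weight must equal the weight of mantle displaced by the extra subsidence s: (d + s) ρ_w = s ρ_m.
s = d ρ_w / (ρ_m − ρ_w) = 3.493 km × 1.027/(3.333 − 1.027) = 1.56 km.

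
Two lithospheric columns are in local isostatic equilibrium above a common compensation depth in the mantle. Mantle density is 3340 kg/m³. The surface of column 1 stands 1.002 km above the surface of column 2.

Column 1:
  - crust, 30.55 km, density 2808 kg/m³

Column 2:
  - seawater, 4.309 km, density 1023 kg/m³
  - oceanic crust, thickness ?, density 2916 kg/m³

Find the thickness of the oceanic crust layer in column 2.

Take the compensation level at the base of the deeper column (depth z_c below the surface of column 1) and equate Σ ρ_i t_i down to z_c; mantle fills any gap and the z_c terms cancel.
Column 1: 30.55×2808 + (z_c − 30.55)×3340
Column 2: 1.002×0 + 4.309×1023 + x×2916 + (z_c − 1.002 − 4.309 − x)×3340
The z_c×3340 term appears on both sides and cancels. Collect the known terms of each column as K = Σ(ρt)_known − 3340 × (depth of known layers): K_1 = 85784.4 − 3340×30.55 = −16252.6; K_2 = 4408.107 − 3340×(1.002 + 4.309) = −13330.633.
Balance: K_1 = K_2 − x×(3340 − 2916), so x = (K_2 − K_1)/(3340 − 2916) = 2921.97/424 = 6.89 km.

6.89 km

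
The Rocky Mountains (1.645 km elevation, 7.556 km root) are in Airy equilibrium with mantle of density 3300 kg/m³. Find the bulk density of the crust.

2710 kg/m³

ρ_c h = (ρ_m − ρ_c) r → ρ_c (h + r) = ρ_m r → ρ_c = ρ_m r / (h + r).
ρ_c = 3300 × 7.556 km / (1.645 km + 7.556 km) = 2710 kg/m³.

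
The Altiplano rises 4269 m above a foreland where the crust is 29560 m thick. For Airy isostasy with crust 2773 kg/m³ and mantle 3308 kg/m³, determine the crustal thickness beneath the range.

56000 m

Root depth r = h ρ_c / (ρ_m − ρ_c) = 4269 m × 2773 / 535 = 22130 m.
Total thickness = T + h + r = 29560 m + 4269 m + 22130 m = 56000 m.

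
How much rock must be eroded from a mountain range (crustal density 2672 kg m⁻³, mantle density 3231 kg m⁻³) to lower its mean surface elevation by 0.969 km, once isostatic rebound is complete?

5.6 km

Net drop Δ = e − u = e − e ρ_c/ρ_m = e (ρ_m − ρ_c)/ρ_m.
e = Δ ρ_m/(ρ_m − ρ_c) = 0.969 km × 3231/559 = 5.6 km.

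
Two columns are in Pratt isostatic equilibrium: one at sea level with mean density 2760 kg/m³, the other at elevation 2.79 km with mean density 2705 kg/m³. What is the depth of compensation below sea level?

137 km

ρ_ref D = ρ (D + h) → D (ρ_ref − ρ) = ρ h.
D = ρ h/(ρ_ref − ρ) = 2705 × 2.79 km/(2760 − 2705) = 137 km.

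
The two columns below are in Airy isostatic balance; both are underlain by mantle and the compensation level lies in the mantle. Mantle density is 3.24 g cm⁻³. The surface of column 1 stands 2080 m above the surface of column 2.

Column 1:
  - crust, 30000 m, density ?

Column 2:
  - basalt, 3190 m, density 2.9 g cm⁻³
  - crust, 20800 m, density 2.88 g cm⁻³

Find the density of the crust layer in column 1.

2.73 g cm⁻³

Take the compensation level at the base of the deeper column (depth z_c below the surface of column 1) and equate Σ ρ_i t_i down to z_c; mantle fills any gap and the z_c terms cancel.
Column 1: 30000×ρ + (z_c − 30000)×3.24
Column 2: 2080×0 + 3190×2.9 + 20800×2.88 + (z_c − 2080 − 23990)×3.24
The z_c×3.24 term appears on both sides and cancels. Collect the known terms of each column as K = Σ(ρt)_known − 3.24 × (depth of known layers): K_1 = 0 − 3.24×30000 = −97200; K_2 = 69155 − 3.24×(2080 + 23990) = −15311.8.
Balance: K_1 + 30000×ρ = K_2, so ρ = (K_2 − K_1)/30000 = 81888.2/30000 = 2.73 g cm⁻³.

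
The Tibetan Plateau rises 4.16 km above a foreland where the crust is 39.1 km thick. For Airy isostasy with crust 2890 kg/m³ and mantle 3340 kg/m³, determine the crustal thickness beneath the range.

Root depth r = h ρ_c / (ρ_m − ρ_c) = 4.16 km × 2890 / 450 = 26.72 km.
Total thickness = T + h + r = 39.1 km + 4.16 km + 26.72 km = 70 km.

70 km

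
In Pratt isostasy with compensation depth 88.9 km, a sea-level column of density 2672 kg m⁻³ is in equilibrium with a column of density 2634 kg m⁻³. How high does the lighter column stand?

ρ_ref D = ρ (D + h) → h = D (ρ_ref − ρ)/ρ.
h = 88.9 km × (2672 − 2634)/2634 = 1.28 km.

1.28 km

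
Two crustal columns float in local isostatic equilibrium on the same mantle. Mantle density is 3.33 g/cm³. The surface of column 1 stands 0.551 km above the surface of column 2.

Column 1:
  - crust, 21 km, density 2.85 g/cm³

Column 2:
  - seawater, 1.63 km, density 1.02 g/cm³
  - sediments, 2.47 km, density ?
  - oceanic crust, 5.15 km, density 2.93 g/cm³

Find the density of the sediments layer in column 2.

Take the compensation level at the base of the deeper column (depth z_c below the surface of column 1) and equate Σ ρ_i t_i down to z_c; mantle fills any gap and the z_c terms cancel.
Column 1: 21×2.85 + (z_c − 21)×3.33
Column 2: 0.551×0 + 1.63×1.02 + 2.47×ρ + 5.15×2.93 + (z_c − 0.551 − 9.25)×3.33
The z_c×3.33 term appears on both sides and cancels. Collect the known terms of each column as K = Σ(ρt)_known − 3.33 × (depth of known layers): K_1 = 59.85 − 3.33×21 = −10.08; K_2 = 16.7521 − 3.33×(0.551 + 9.25) = −15.88523.
Balance: K_1 = K_2 + 2.47×ρ, so ρ = (K_1 − K_2)/2.47 = 5.80523/2.47 = 2.35 g/cm³.

2.35 g/cm³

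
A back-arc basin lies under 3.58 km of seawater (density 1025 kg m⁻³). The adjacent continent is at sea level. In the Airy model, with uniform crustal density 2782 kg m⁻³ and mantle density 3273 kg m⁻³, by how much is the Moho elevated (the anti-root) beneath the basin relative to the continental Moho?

12.8 km

In Airy isostatic equilibrium: replacing crust with seawater at the top is compensated by replacing crust with mantle at the base: d (ρ_c − ρ_w) = a (ρ_m − ρ_c).
a = d (ρ_c − ρ_w)/(ρ_m − ρ_c) = 3.58 km × 1757/491 = 12.8 km.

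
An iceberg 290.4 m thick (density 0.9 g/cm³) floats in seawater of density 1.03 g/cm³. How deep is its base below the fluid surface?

254 m

Draft d = t ρ_obj/ρ_fluid = 290.4 m × 0.9/1.03 = 254 m.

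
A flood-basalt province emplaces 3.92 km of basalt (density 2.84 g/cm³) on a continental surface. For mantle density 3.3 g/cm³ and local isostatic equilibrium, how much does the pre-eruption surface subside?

3.37 km

Subaerial loading: s = t ρ_load / ρ_m.
s = 3.92 km × 2.84/3.3 = 3.37 km.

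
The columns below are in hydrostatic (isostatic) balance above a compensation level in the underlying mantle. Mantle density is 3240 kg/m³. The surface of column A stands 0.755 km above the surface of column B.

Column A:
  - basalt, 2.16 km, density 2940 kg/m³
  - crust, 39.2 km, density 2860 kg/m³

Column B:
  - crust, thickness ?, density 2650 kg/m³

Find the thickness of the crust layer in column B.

22.2 km

Take the compensation level at the base of the deeper column (depth z_c below the surface of column A) and equate Σ ρ_i t_i down to z_c; mantle fills any gap and the z_c terms cancel.
Column A: 2.16×2940 + 39.2×2860 + (z_c − 41.36)×3240
Column B: 0.755×0 + x×2650 + (z_c − 0.755 − 0 − x)×3240
The z_c×3240 term appears on both sides and cancels. Collect the known terms of each column as K = Σ(ρt)_known − 3240 × (depth of known layers): K_A = 118462.4 − 3240×41.36 = −15544; K_B = 0 − 3240×(0.755 + 0) = −2446.2.
Balance: K_A = K_B − x×(3240 − 2650), so x = (K_B − K_A)/(3240 − 2650) = 13097.8/590 = 22.2 km.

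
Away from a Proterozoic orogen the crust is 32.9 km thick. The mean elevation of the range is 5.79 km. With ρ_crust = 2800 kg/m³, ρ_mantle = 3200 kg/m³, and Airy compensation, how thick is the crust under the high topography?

Root depth r = h ρ_c / (ρ_m − ρ_c) = 5.79 km × 2800 / 400 = 40.53 km.
Total thickness = T + h + r = 32.9 km + 5.79 km + 40.53 km = 79.2 km.

79.2 km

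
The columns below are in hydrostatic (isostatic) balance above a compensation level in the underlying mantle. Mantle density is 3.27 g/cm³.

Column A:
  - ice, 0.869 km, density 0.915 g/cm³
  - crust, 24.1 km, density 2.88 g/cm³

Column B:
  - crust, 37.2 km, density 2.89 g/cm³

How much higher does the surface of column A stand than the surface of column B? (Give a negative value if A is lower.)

−0.823 km

For any compensation level in the mantle, the mantle terms cancel and isostasy reduces to e = (Σt_A − Σt_B) − (Σ(ρt)_A − Σ(ρt)_B) / ρ_m.
Σt_A = 24.969 km; Σt_B = 37.2 km; Σ(ρt)_A = 70.203135; Σ(ρt)_B = 107.508 (in km·g/cm³).
e = (24.969 − 37.2) − (70.203135 − 107.508) / 3.27 = −0.823 km.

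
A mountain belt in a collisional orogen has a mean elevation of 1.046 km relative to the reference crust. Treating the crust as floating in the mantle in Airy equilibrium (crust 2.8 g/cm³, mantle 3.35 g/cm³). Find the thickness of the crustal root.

Isostatic balance requires: the weight of the topography is balanced by the buoyancy of the root, ρ_c h = (ρ_m − ρ_c) r.
r = h · ρ_c / (ρ_m − ρ_c) = 1.046 km × 2.8 / (3.35 − 2.8) = 5.33 km.

5.33 km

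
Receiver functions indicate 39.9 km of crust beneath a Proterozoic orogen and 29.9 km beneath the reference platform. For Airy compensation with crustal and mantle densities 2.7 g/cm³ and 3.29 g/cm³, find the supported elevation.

1.79 km

Excess crust Δ = 39.9 km − 29.9 km = 10 km, split between elevation h and root r with h + r = Δ.
Airy balance ρ_c h = (ρ_m − ρ_c) r gives r = h ρ_c/(ρ_m − ρ_c), so h (1 + ρ_c/(ρ_m − ρ_c)) = Δ, i.e. h = Δ (ρ_m − ρ_c)/ρ_m.
h = 10 km × 0.59/3.29 = 1.79 km.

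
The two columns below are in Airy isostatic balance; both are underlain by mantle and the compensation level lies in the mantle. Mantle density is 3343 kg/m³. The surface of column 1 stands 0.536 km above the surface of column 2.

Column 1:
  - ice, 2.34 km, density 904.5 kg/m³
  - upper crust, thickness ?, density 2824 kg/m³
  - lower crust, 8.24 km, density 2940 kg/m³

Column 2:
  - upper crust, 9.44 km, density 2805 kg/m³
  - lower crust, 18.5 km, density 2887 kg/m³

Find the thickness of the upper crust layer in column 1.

Take the compensation level at the base of the deeper column (depth z_c below the surface of column 1) and equate Σ ρ_i t_i down to z_c; mantle fills any gap and the z_c terms cancel.
Column 1: 2.34×904.5 + x×2824 + 8.24×2940 + (z_c − 10.58 − x)×3343
Column 2: 0.536×0 + 9.44×2805 + 18.5×2887 + (z_c − 0.536 − 27.94)×3343
The z_c×3343 term appears on both sides and cancels. Collect the known terms of each column as K = Σ(ρt)_known − 3343 × (depth of known layers): K_1 = 26342.13 − 3343×10.58 = −9026.81; K_2 = 79888.7 − 3343×(0.536 + 27.94) = −15306.568.
Balance: K_1 − x×(3343 − 2824) = K_2, so x = (K_1 − K_2)/(3343 − 2824) = 6279.76/519 = 12.1 km.

12.1 km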